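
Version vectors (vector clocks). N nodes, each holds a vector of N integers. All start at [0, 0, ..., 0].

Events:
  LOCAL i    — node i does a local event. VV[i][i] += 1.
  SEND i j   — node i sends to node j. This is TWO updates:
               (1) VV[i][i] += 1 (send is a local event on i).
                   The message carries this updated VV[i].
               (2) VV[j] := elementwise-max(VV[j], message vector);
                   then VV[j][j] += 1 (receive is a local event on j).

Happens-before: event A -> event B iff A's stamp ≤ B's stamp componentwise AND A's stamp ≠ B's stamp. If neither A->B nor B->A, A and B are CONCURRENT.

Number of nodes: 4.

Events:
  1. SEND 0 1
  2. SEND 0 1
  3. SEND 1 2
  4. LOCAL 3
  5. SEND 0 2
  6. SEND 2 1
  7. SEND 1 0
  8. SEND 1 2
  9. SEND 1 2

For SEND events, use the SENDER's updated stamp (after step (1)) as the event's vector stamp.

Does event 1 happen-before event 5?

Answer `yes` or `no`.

Answer: yes

Derivation:
Initial: VV[0]=[0, 0, 0, 0]
Initial: VV[1]=[0, 0, 0, 0]
Initial: VV[2]=[0, 0, 0, 0]
Initial: VV[3]=[0, 0, 0, 0]
Event 1: SEND 0->1: VV[0][0]++ -> VV[0]=[1, 0, 0, 0], msg_vec=[1, 0, 0, 0]; VV[1]=max(VV[1],msg_vec) then VV[1][1]++ -> VV[1]=[1, 1, 0, 0]
Event 2: SEND 0->1: VV[0][0]++ -> VV[0]=[2, 0, 0, 0], msg_vec=[2, 0, 0, 0]; VV[1]=max(VV[1],msg_vec) then VV[1][1]++ -> VV[1]=[2, 2, 0, 0]
Event 3: SEND 1->2: VV[1][1]++ -> VV[1]=[2, 3, 0, 0], msg_vec=[2, 3, 0, 0]; VV[2]=max(VV[2],msg_vec) then VV[2][2]++ -> VV[2]=[2, 3, 1, 0]
Event 4: LOCAL 3: VV[3][3]++ -> VV[3]=[0, 0, 0, 1]
Event 5: SEND 0->2: VV[0][0]++ -> VV[0]=[3, 0, 0, 0], msg_vec=[3, 0, 0, 0]; VV[2]=max(VV[2],msg_vec) then VV[2][2]++ -> VV[2]=[3, 3, 2, 0]
Event 6: SEND 2->1: VV[2][2]++ -> VV[2]=[3, 3, 3, 0], msg_vec=[3, 3, 3, 0]; VV[1]=max(VV[1],msg_vec) then VV[1][1]++ -> VV[1]=[3, 4, 3, 0]
Event 7: SEND 1->0: VV[1][1]++ -> VV[1]=[3, 5, 3, 0], msg_vec=[3, 5, 3, 0]; VV[0]=max(VV[0],msg_vec) then VV[0][0]++ -> VV[0]=[4, 5, 3, 0]
Event 8: SEND 1->2: VV[1][1]++ -> VV[1]=[3, 6, 3, 0], msg_vec=[3, 6, 3, 0]; VV[2]=max(VV[2],msg_vec) then VV[2][2]++ -> VV[2]=[3, 6, 4, 0]
Event 9: SEND 1->2: VV[1][1]++ -> VV[1]=[3, 7, 3, 0], msg_vec=[3, 7, 3, 0]; VV[2]=max(VV[2],msg_vec) then VV[2][2]++ -> VV[2]=[3, 7, 5, 0]
Event 1 stamp: [1, 0, 0, 0]
Event 5 stamp: [3, 0, 0, 0]
[1, 0, 0, 0] <= [3, 0, 0, 0]? True. Equal? False. Happens-before: True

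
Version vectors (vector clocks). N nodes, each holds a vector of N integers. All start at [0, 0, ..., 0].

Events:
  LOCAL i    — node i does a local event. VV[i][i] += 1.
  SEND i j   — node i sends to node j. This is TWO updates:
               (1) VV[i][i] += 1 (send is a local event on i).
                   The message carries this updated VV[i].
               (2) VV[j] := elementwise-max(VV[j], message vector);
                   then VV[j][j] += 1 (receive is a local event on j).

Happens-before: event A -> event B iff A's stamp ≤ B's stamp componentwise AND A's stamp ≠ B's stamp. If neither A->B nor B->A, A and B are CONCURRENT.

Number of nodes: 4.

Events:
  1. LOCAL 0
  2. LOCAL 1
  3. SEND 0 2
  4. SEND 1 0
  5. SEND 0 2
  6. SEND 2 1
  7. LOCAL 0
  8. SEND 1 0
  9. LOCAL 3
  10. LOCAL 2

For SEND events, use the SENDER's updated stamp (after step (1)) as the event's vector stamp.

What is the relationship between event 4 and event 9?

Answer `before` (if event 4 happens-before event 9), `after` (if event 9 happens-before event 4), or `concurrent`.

Answer: concurrent

Derivation:
Initial: VV[0]=[0, 0, 0, 0]
Initial: VV[1]=[0, 0, 0, 0]
Initial: VV[2]=[0, 0, 0, 0]
Initial: VV[3]=[0, 0, 0, 0]
Event 1: LOCAL 0: VV[0][0]++ -> VV[0]=[1, 0, 0, 0]
Event 2: LOCAL 1: VV[1][1]++ -> VV[1]=[0, 1, 0, 0]
Event 3: SEND 0->2: VV[0][0]++ -> VV[0]=[2, 0, 0, 0], msg_vec=[2, 0, 0, 0]; VV[2]=max(VV[2],msg_vec) then VV[2][2]++ -> VV[2]=[2, 0, 1, 0]
Event 4: SEND 1->0: VV[1][1]++ -> VV[1]=[0, 2, 0, 0], msg_vec=[0, 2, 0, 0]; VV[0]=max(VV[0],msg_vec) then VV[0][0]++ -> VV[0]=[3, 2, 0, 0]
Event 5: SEND 0->2: VV[0][0]++ -> VV[0]=[4, 2, 0, 0], msg_vec=[4, 2, 0, 0]; VV[2]=max(VV[2],msg_vec) then VV[2][2]++ -> VV[2]=[4, 2, 2, 0]
Event 6: SEND 2->1: VV[2][2]++ -> VV[2]=[4, 2, 3, 0], msg_vec=[4, 2, 3, 0]; VV[1]=max(VV[1],msg_vec) then VV[1][1]++ -> VV[1]=[4, 3, 3, 0]
Event 7: LOCAL 0: VV[0][0]++ -> VV[0]=[5, 2, 0, 0]
Event 8: SEND 1->0: VV[1][1]++ -> VV[1]=[4, 4, 3, 0], msg_vec=[4, 4, 3, 0]; VV[0]=max(VV[0],msg_vec) then VV[0][0]++ -> VV[0]=[6, 4, 3, 0]
Event 9: LOCAL 3: VV[3][3]++ -> VV[3]=[0, 0, 0, 1]
Event 10: LOCAL 2: VV[2][2]++ -> VV[2]=[4, 2, 4, 0]
Event 4 stamp: [0, 2, 0, 0]
Event 9 stamp: [0, 0, 0, 1]
[0, 2, 0, 0] <= [0, 0, 0, 1]? False
[0, 0, 0, 1] <= [0, 2, 0, 0]? False
Relation: concurrent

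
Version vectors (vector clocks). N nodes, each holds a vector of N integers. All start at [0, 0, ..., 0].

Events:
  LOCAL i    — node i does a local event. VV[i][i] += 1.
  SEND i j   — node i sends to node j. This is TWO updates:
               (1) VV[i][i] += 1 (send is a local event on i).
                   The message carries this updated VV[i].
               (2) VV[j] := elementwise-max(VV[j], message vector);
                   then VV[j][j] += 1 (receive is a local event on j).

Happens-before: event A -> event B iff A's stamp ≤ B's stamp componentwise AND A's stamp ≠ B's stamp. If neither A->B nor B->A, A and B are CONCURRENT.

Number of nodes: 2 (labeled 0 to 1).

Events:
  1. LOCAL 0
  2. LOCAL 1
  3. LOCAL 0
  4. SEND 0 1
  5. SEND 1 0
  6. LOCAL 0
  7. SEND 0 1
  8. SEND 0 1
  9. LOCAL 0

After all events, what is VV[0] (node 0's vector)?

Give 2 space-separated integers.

Initial: VV[0]=[0, 0]
Initial: VV[1]=[0, 0]
Event 1: LOCAL 0: VV[0][0]++ -> VV[0]=[1, 0]
Event 2: LOCAL 1: VV[1][1]++ -> VV[1]=[0, 1]
Event 3: LOCAL 0: VV[0][0]++ -> VV[0]=[2, 0]
Event 4: SEND 0->1: VV[0][0]++ -> VV[0]=[3, 0], msg_vec=[3, 0]; VV[1]=max(VV[1],msg_vec) then VV[1][1]++ -> VV[1]=[3, 2]
Event 5: SEND 1->0: VV[1][1]++ -> VV[1]=[3, 3], msg_vec=[3, 3]; VV[0]=max(VV[0],msg_vec) then VV[0][0]++ -> VV[0]=[4, 3]
Event 6: LOCAL 0: VV[0][0]++ -> VV[0]=[5, 3]
Event 7: SEND 0->1: VV[0][0]++ -> VV[0]=[6, 3], msg_vec=[6, 3]; VV[1]=max(VV[1],msg_vec) then VV[1][1]++ -> VV[1]=[6, 4]
Event 8: SEND 0->1: VV[0][0]++ -> VV[0]=[7, 3], msg_vec=[7, 3]; VV[1]=max(VV[1],msg_vec) then VV[1][1]++ -> VV[1]=[7, 5]
Event 9: LOCAL 0: VV[0][0]++ -> VV[0]=[8, 3]
Final vectors: VV[0]=[8, 3]; VV[1]=[7, 5]

Answer: 8 3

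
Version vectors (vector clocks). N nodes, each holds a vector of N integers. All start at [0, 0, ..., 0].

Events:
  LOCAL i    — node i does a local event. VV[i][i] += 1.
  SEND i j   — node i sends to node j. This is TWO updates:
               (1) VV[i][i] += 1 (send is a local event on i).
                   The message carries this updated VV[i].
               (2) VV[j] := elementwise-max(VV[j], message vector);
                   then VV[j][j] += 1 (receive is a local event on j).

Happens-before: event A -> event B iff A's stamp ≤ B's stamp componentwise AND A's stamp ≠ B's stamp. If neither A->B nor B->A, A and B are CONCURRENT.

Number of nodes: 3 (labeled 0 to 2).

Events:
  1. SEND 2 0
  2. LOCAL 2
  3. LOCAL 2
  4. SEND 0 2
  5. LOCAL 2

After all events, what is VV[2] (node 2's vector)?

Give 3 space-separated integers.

Answer: 2 0 5

Derivation:
Initial: VV[0]=[0, 0, 0]
Initial: VV[1]=[0, 0, 0]
Initial: VV[2]=[0, 0, 0]
Event 1: SEND 2->0: VV[2][2]++ -> VV[2]=[0, 0, 1], msg_vec=[0, 0, 1]; VV[0]=max(VV[0],msg_vec) then VV[0][0]++ -> VV[0]=[1, 0, 1]
Event 2: LOCAL 2: VV[2][2]++ -> VV[2]=[0, 0, 2]
Event 3: LOCAL 2: VV[2][2]++ -> VV[2]=[0, 0, 3]
Event 4: SEND 0->2: VV[0][0]++ -> VV[0]=[2, 0, 1], msg_vec=[2, 0, 1]; VV[2]=max(VV[2],msg_vec) then VV[2][2]++ -> VV[2]=[2, 0, 4]
Event 5: LOCAL 2: VV[2][2]++ -> VV[2]=[2, 0, 5]
Final vectors: VV[0]=[2, 0, 1]; VV[1]=[0, 0, 0]; VV[2]=[2, 0, 5]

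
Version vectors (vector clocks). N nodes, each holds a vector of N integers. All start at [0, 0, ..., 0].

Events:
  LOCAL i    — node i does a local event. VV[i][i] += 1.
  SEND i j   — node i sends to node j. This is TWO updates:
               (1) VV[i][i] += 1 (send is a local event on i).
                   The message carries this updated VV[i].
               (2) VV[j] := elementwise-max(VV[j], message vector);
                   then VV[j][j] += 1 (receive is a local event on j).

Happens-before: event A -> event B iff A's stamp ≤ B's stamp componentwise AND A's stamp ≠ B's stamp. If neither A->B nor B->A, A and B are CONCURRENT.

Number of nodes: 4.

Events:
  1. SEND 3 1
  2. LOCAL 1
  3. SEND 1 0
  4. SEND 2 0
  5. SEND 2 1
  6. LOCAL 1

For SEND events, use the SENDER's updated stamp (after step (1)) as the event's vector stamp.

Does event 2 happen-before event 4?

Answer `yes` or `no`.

Answer: no

Derivation:
Initial: VV[0]=[0, 0, 0, 0]
Initial: VV[1]=[0, 0, 0, 0]
Initial: VV[2]=[0, 0, 0, 0]
Initial: VV[3]=[0, 0, 0, 0]
Event 1: SEND 3->1: VV[3][3]++ -> VV[3]=[0, 0, 0, 1], msg_vec=[0, 0, 0, 1]; VV[1]=max(VV[1],msg_vec) then VV[1][1]++ -> VV[1]=[0, 1, 0, 1]
Event 2: LOCAL 1: VV[1][1]++ -> VV[1]=[0, 2, 0, 1]
Event 3: SEND 1->0: VV[1][1]++ -> VV[1]=[0, 3, 0, 1], msg_vec=[0, 3, 0, 1]; VV[0]=max(VV[0],msg_vec) then VV[0][0]++ -> VV[0]=[1, 3, 0, 1]
Event 4: SEND 2->0: VV[2][2]++ -> VV[2]=[0, 0, 1, 0], msg_vec=[0, 0, 1, 0]; VV[0]=max(VV[0],msg_vec) then VV[0][0]++ -> VV[0]=[2, 3, 1, 1]
Event 5: SEND 2->1: VV[2][2]++ -> VV[2]=[0, 0, 2, 0], msg_vec=[0, 0, 2, 0]; VV[1]=max(VV[1],msg_vec) then VV[1][1]++ -> VV[1]=[0, 4, 2, 1]
Event 6: LOCAL 1: VV[1][1]++ -> VV[1]=[0, 5, 2, 1]
Event 2 stamp: [0, 2, 0, 1]
Event 4 stamp: [0, 0, 1, 0]
[0, 2, 0, 1] <= [0, 0, 1, 0]? False. Equal? False. Happens-before: False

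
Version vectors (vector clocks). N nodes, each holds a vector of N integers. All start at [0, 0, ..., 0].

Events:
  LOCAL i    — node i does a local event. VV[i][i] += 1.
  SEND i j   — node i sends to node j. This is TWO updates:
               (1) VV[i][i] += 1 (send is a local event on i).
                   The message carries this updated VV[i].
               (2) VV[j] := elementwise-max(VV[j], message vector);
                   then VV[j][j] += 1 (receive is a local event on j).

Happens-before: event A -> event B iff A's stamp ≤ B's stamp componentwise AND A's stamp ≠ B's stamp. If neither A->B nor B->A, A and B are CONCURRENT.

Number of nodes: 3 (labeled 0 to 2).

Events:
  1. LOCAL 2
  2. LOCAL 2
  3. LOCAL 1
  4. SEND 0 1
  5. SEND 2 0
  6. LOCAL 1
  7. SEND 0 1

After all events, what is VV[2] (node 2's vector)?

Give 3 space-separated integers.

Initial: VV[0]=[0, 0, 0]
Initial: VV[1]=[0, 0, 0]
Initial: VV[2]=[0, 0, 0]
Event 1: LOCAL 2: VV[2][2]++ -> VV[2]=[0, 0, 1]
Event 2: LOCAL 2: VV[2][2]++ -> VV[2]=[0, 0, 2]
Event 3: LOCAL 1: VV[1][1]++ -> VV[1]=[0, 1, 0]
Event 4: SEND 0->1: VV[0][0]++ -> VV[0]=[1, 0, 0], msg_vec=[1, 0, 0]; VV[1]=max(VV[1],msg_vec) then VV[1][1]++ -> VV[1]=[1, 2, 0]
Event 5: SEND 2->0: VV[2][2]++ -> VV[2]=[0, 0, 3], msg_vec=[0, 0, 3]; VV[0]=max(VV[0],msg_vec) then VV[0][0]++ -> VV[0]=[2, 0, 3]
Event 6: LOCAL 1: VV[1][1]++ -> VV[1]=[1, 3, 0]
Event 7: SEND 0->1: VV[0][0]++ -> VV[0]=[3, 0, 3], msg_vec=[3, 0, 3]; VV[1]=max(VV[1],msg_vec) then VV[1][1]++ -> VV[1]=[3, 4, 3]
Final vectors: VV[0]=[3, 0, 3]; VV[1]=[3, 4, 3]; VV[2]=[0, 0, 3]

Answer: 0 0 3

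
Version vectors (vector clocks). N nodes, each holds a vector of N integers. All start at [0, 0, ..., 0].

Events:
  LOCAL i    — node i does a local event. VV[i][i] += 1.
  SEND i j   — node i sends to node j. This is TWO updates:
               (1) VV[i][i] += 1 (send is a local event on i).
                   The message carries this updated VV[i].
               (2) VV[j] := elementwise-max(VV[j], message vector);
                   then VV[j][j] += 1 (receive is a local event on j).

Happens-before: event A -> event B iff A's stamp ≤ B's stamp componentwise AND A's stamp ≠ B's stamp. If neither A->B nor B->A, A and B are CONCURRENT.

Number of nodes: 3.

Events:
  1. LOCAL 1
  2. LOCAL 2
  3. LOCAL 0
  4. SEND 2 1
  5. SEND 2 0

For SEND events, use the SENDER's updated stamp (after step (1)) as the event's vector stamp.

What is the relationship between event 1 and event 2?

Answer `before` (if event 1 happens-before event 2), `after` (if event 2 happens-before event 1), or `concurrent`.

Answer: concurrent

Derivation:
Initial: VV[0]=[0, 0, 0]
Initial: VV[1]=[0, 0, 0]
Initial: VV[2]=[0, 0, 0]
Event 1: LOCAL 1: VV[1][1]++ -> VV[1]=[0, 1, 0]
Event 2: LOCAL 2: VV[2][2]++ -> VV[2]=[0, 0, 1]
Event 3: LOCAL 0: VV[0][0]++ -> VV[0]=[1, 0, 0]
Event 4: SEND 2->1: VV[2][2]++ -> VV[2]=[0, 0, 2], msg_vec=[0, 0, 2]; VV[1]=max(VV[1],msg_vec) then VV[1][1]++ -> VV[1]=[0, 2, 2]
Event 5: SEND 2->0: VV[2][2]++ -> VV[2]=[0, 0, 3], msg_vec=[0, 0, 3]; VV[0]=max(VV[0],msg_vec) then VV[0][0]++ -> VV[0]=[2, 0, 3]
Event 1 stamp: [0, 1, 0]
Event 2 stamp: [0, 0, 1]
[0, 1, 0] <= [0, 0, 1]? False
[0, 0, 1] <= [0, 1, 0]? False
Relation: concurrent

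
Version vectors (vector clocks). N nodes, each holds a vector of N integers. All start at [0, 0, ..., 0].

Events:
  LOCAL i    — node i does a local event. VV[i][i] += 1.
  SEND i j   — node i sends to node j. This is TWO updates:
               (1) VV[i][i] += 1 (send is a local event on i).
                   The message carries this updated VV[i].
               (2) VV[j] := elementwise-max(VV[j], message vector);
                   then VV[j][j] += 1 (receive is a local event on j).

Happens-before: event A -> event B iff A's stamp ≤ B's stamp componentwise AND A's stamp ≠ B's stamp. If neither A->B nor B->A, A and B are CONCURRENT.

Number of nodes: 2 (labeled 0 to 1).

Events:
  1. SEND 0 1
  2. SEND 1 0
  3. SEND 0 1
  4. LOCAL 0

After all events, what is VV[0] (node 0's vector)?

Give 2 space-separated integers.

Initial: VV[0]=[0, 0]
Initial: VV[1]=[0, 0]
Event 1: SEND 0->1: VV[0][0]++ -> VV[0]=[1, 0], msg_vec=[1, 0]; VV[1]=max(VV[1],msg_vec) then VV[1][1]++ -> VV[1]=[1, 1]
Event 2: SEND 1->0: VV[1][1]++ -> VV[1]=[1, 2], msg_vec=[1, 2]; VV[0]=max(VV[0],msg_vec) then VV[0][0]++ -> VV[0]=[2, 2]
Event 3: SEND 0->1: VV[0][0]++ -> VV[0]=[3, 2], msg_vec=[3, 2]; VV[1]=max(VV[1],msg_vec) then VV[1][1]++ -> VV[1]=[3, 3]
Event 4: LOCAL 0: VV[0][0]++ -> VV[0]=[4, 2]
Final vectors: VV[0]=[4, 2]; VV[1]=[3, 3]

Answer: 4 2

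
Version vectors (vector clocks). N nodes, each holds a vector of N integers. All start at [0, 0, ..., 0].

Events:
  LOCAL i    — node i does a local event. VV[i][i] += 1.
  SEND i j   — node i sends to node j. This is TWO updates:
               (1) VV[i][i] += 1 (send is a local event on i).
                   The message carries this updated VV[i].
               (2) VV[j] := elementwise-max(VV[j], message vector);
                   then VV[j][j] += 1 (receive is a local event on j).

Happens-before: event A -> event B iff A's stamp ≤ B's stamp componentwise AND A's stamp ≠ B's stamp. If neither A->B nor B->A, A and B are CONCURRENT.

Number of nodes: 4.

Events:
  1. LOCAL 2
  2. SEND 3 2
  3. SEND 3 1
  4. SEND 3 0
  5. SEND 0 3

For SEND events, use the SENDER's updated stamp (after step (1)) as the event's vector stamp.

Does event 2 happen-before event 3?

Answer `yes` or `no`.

Initial: VV[0]=[0, 0, 0, 0]
Initial: VV[1]=[0, 0, 0, 0]
Initial: VV[2]=[0, 0, 0, 0]
Initial: VV[3]=[0, 0, 0, 0]
Event 1: LOCAL 2: VV[2][2]++ -> VV[2]=[0, 0, 1, 0]
Event 2: SEND 3->2: VV[3][3]++ -> VV[3]=[0, 0, 0, 1], msg_vec=[0, 0, 0, 1]; VV[2]=max(VV[2],msg_vec) then VV[2][2]++ -> VV[2]=[0, 0, 2, 1]
Event 3: SEND 3->1: VV[3][3]++ -> VV[3]=[0, 0, 0, 2], msg_vec=[0, 0, 0, 2]; VV[1]=max(VV[1],msg_vec) then VV[1][1]++ -> VV[1]=[0, 1, 0, 2]
Event 4: SEND 3->0: VV[3][3]++ -> VV[3]=[0, 0, 0, 3], msg_vec=[0, 0, 0, 3]; VV[0]=max(VV[0],msg_vec) then VV[0][0]++ -> VV[0]=[1, 0, 0, 3]
Event 5: SEND 0->3: VV[0][0]++ -> VV[0]=[2, 0, 0, 3], msg_vec=[2, 0, 0, 3]; VV[3]=max(VV[3],msg_vec) then VV[3][3]++ -> VV[3]=[2, 0, 0, 4]
Event 2 stamp: [0, 0, 0, 1]
Event 3 stamp: [0, 0, 0, 2]
[0, 0, 0, 1] <= [0, 0, 0, 2]? True. Equal? False. Happens-before: True

Answer: yes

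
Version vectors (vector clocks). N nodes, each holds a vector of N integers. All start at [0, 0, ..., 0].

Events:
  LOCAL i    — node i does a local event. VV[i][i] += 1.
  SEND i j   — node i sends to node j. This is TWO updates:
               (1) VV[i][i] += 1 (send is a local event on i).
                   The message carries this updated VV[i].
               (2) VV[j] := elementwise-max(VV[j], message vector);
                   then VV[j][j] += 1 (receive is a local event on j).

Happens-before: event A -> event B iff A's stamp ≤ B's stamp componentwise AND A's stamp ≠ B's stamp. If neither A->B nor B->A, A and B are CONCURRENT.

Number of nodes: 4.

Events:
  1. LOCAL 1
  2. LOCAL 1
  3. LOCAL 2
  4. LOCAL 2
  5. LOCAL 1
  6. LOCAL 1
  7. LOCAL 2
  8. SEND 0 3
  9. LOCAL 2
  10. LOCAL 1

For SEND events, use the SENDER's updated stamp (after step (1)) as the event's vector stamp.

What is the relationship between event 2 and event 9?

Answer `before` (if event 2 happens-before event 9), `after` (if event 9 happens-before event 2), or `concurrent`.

Answer: concurrent

Derivation:
Initial: VV[0]=[0, 0, 0, 0]
Initial: VV[1]=[0, 0, 0, 0]
Initial: VV[2]=[0, 0, 0, 0]
Initial: VV[3]=[0, 0, 0, 0]
Event 1: LOCAL 1: VV[1][1]++ -> VV[1]=[0, 1, 0, 0]
Event 2: LOCAL 1: VV[1][1]++ -> VV[1]=[0, 2, 0, 0]
Event 3: LOCAL 2: VV[2][2]++ -> VV[2]=[0, 0, 1, 0]
Event 4: LOCAL 2: VV[2][2]++ -> VV[2]=[0, 0, 2, 0]
Event 5: LOCAL 1: VV[1][1]++ -> VV[1]=[0, 3, 0, 0]
Event 6: LOCAL 1: VV[1][1]++ -> VV[1]=[0, 4, 0, 0]
Event 7: LOCAL 2: VV[2][2]++ -> VV[2]=[0, 0, 3, 0]
Event 8: SEND 0->3: VV[0][0]++ -> VV[0]=[1, 0, 0, 0], msg_vec=[1, 0, 0, 0]; VV[3]=max(VV[3],msg_vec) then VV[3][3]++ -> VV[3]=[1, 0, 0, 1]
Event 9: LOCAL 2: VV[2][2]++ -> VV[2]=[0, 0, 4, 0]
Event 10: LOCAL 1: VV[1][1]++ -> VV[1]=[0, 5, 0, 0]
Event 2 stamp: [0, 2, 0, 0]
Event 9 stamp: [0, 0, 4, 0]
[0, 2, 0, 0] <= [0, 0, 4, 0]? False
[0, 0, 4, 0] <= [0, 2, 0, 0]? False
Relation: concurrent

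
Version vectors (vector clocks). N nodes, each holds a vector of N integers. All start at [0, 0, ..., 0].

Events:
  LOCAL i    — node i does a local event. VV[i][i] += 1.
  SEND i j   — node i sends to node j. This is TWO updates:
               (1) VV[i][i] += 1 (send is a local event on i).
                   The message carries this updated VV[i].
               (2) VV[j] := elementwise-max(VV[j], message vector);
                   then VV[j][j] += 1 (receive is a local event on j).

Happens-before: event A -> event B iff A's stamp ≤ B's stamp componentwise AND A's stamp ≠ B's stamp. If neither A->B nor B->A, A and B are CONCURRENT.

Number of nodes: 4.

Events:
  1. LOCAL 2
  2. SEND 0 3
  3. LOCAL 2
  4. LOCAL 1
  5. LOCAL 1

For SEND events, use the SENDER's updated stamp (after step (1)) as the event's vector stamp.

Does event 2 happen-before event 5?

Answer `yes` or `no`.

Answer: no

Derivation:
Initial: VV[0]=[0, 0, 0, 0]
Initial: VV[1]=[0, 0, 0, 0]
Initial: VV[2]=[0, 0, 0, 0]
Initial: VV[3]=[0, 0, 0, 0]
Event 1: LOCAL 2: VV[2][2]++ -> VV[2]=[0, 0, 1, 0]
Event 2: SEND 0->3: VV[0][0]++ -> VV[0]=[1, 0, 0, 0], msg_vec=[1, 0, 0, 0]; VV[3]=max(VV[3],msg_vec) then VV[3][3]++ -> VV[3]=[1, 0, 0, 1]
Event 3: LOCAL 2: VV[2][2]++ -> VV[2]=[0, 0, 2, 0]
Event 4: LOCAL 1: VV[1][1]++ -> VV[1]=[0, 1, 0, 0]
Event 5: LOCAL 1: VV[1][1]++ -> VV[1]=[0, 2, 0, 0]
Event 2 stamp: [1, 0, 0, 0]
Event 5 stamp: [0, 2, 0, 0]
[1, 0, 0, 0] <= [0, 2, 0, 0]? False. Equal? False. Happens-before: False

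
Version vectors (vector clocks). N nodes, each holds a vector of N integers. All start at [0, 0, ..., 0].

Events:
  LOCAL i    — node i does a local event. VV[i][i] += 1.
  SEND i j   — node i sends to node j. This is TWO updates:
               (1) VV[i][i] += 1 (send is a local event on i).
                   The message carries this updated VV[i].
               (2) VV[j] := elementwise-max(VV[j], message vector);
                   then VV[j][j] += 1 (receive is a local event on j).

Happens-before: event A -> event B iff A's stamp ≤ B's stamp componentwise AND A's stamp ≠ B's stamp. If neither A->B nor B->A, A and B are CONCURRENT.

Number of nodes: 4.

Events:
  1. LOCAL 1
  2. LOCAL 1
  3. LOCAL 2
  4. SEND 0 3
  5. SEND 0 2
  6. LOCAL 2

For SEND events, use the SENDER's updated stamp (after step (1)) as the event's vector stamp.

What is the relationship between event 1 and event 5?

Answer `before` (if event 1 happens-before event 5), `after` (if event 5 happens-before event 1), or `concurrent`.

Initial: VV[0]=[0, 0, 0, 0]
Initial: VV[1]=[0, 0, 0, 0]
Initial: VV[2]=[0, 0, 0, 0]
Initial: VV[3]=[0, 0, 0, 0]
Event 1: LOCAL 1: VV[1][1]++ -> VV[1]=[0, 1, 0, 0]
Event 2: LOCAL 1: VV[1][1]++ -> VV[1]=[0, 2, 0, 0]
Event 3: LOCAL 2: VV[2][2]++ -> VV[2]=[0, 0, 1, 0]
Event 4: SEND 0->3: VV[0][0]++ -> VV[0]=[1, 0, 0, 0], msg_vec=[1, 0, 0, 0]; VV[3]=max(VV[3],msg_vec) then VV[3][3]++ -> VV[3]=[1, 0, 0, 1]
Event 5: SEND 0->2: VV[0][0]++ -> VV[0]=[2, 0, 0, 0], msg_vec=[2, 0, 0, 0]; VV[2]=max(VV[2],msg_vec) then VV[2][2]++ -> VV[2]=[2, 0, 2, 0]
Event 6: LOCAL 2: VV[2][2]++ -> VV[2]=[2, 0, 3, 0]
Event 1 stamp: [0, 1, 0, 0]
Event 5 stamp: [2, 0, 0, 0]
[0, 1, 0, 0] <= [2, 0, 0, 0]? False
[2, 0, 0, 0] <= [0, 1, 0, 0]? False
Relation: concurrent

Answer: concurrent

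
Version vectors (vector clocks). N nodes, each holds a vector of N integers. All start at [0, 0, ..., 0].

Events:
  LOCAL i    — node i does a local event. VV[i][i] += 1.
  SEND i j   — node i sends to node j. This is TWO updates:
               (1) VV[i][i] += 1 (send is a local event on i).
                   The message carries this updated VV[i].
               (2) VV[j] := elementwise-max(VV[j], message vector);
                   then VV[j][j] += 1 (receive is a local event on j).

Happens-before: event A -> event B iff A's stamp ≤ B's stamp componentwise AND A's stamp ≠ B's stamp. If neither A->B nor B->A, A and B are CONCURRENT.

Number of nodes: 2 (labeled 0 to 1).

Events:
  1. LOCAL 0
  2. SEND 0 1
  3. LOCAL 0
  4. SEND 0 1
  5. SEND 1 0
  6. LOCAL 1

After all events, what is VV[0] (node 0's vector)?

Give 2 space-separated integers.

Initial: VV[0]=[0, 0]
Initial: VV[1]=[0, 0]
Event 1: LOCAL 0: VV[0][0]++ -> VV[0]=[1, 0]
Event 2: SEND 0->1: VV[0][0]++ -> VV[0]=[2, 0], msg_vec=[2, 0]; VV[1]=max(VV[1],msg_vec) then VV[1][1]++ -> VV[1]=[2, 1]
Event 3: LOCAL 0: VV[0][0]++ -> VV[0]=[3, 0]
Event 4: SEND 0->1: VV[0][0]++ -> VV[0]=[4, 0], msg_vec=[4, 0]; VV[1]=max(VV[1],msg_vec) then VV[1][1]++ -> VV[1]=[4, 2]
Event 5: SEND 1->0: VV[1][1]++ -> VV[1]=[4, 3], msg_vec=[4, 3]; VV[0]=max(VV[0],msg_vec) then VV[0][0]++ -> VV[0]=[5, 3]
Event 6: LOCAL 1: VV[1][1]++ -> VV[1]=[4, 4]
Final vectors: VV[0]=[5, 3]; VV[1]=[4, 4]

Answer: 5 3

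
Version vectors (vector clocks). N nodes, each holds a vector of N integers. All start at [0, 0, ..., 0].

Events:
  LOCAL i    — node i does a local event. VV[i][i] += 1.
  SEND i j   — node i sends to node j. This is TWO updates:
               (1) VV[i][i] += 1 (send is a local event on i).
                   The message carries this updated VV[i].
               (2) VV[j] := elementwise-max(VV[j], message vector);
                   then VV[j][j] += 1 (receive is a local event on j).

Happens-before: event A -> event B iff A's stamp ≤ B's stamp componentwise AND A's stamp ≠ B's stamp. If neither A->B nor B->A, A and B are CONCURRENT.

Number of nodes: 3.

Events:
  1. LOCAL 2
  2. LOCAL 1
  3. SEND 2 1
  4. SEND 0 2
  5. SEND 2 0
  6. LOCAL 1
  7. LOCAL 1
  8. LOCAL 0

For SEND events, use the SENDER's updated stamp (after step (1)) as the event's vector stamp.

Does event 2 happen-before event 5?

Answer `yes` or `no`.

Initial: VV[0]=[0, 0, 0]
Initial: VV[1]=[0, 0, 0]
Initial: VV[2]=[0, 0, 0]
Event 1: LOCAL 2: VV[2][2]++ -> VV[2]=[0, 0, 1]
Event 2: LOCAL 1: VV[1][1]++ -> VV[1]=[0, 1, 0]
Event 3: SEND 2->1: VV[2][2]++ -> VV[2]=[0, 0, 2], msg_vec=[0, 0, 2]; VV[1]=max(VV[1],msg_vec) then VV[1][1]++ -> VV[1]=[0, 2, 2]
Event 4: SEND 0->2: VV[0][0]++ -> VV[0]=[1, 0, 0], msg_vec=[1, 0, 0]; VV[2]=max(VV[2],msg_vec) then VV[2][2]++ -> VV[2]=[1, 0, 3]
Event 5: SEND 2->0: VV[2][2]++ -> VV[2]=[1, 0, 4], msg_vec=[1, 0, 4]; VV[0]=max(VV[0],msg_vec) then VV[0][0]++ -> VV[0]=[2, 0, 4]
Event 6: LOCAL 1: VV[1][1]++ -> VV[1]=[0, 3, 2]
Event 7: LOCAL 1: VV[1][1]++ -> VV[1]=[0, 4, 2]
Event 8: LOCAL 0: VV[0][0]++ -> VV[0]=[3, 0, 4]
Event 2 stamp: [0, 1, 0]
Event 5 stamp: [1, 0, 4]
[0, 1, 0] <= [1, 0, 4]? False. Equal? False. Happens-before: False

Answer: no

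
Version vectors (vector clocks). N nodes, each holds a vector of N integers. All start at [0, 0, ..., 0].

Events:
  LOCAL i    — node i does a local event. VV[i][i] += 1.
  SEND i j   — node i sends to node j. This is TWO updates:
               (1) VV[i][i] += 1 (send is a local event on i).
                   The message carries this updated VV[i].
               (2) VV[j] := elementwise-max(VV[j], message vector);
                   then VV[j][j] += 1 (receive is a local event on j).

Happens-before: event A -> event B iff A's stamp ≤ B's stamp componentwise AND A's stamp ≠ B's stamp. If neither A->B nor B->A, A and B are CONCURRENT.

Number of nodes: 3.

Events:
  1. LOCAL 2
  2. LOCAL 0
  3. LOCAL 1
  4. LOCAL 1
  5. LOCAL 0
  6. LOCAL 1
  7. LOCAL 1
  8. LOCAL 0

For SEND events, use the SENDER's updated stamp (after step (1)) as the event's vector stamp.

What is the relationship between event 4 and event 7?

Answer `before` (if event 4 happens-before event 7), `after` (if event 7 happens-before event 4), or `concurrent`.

Answer: before

Derivation:
Initial: VV[0]=[0, 0, 0]
Initial: VV[1]=[0, 0, 0]
Initial: VV[2]=[0, 0, 0]
Event 1: LOCAL 2: VV[2][2]++ -> VV[2]=[0, 0, 1]
Event 2: LOCAL 0: VV[0][0]++ -> VV[0]=[1, 0, 0]
Event 3: LOCAL 1: VV[1][1]++ -> VV[1]=[0, 1, 0]
Event 4: LOCAL 1: VV[1][1]++ -> VV[1]=[0, 2, 0]
Event 5: LOCAL 0: VV[0][0]++ -> VV[0]=[2, 0, 0]
Event 6: LOCAL 1: VV[1][1]++ -> VV[1]=[0, 3, 0]
Event 7: LOCAL 1: VV[1][1]++ -> VV[1]=[0, 4, 0]
Event 8: LOCAL 0: VV[0][0]++ -> VV[0]=[3, 0, 0]
Event 4 stamp: [0, 2, 0]
Event 7 stamp: [0, 4, 0]
[0, 2, 0] <= [0, 4, 0]? True
[0, 4, 0] <= [0, 2, 0]? False
Relation: before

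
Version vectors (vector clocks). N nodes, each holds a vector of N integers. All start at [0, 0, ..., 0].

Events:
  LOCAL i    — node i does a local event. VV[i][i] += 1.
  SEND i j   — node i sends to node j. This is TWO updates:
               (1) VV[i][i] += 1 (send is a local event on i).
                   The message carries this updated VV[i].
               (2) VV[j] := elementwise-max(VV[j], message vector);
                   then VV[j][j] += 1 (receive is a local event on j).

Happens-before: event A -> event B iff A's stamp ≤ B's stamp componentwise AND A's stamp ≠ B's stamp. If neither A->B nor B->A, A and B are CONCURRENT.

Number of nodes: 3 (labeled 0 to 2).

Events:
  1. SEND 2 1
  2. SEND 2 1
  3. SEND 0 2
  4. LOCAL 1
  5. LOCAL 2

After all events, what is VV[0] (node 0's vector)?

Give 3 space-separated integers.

Answer: 1 0 0

Derivation:
Initial: VV[0]=[0, 0, 0]
Initial: VV[1]=[0, 0, 0]
Initial: VV[2]=[0, 0, 0]
Event 1: SEND 2->1: VV[2][2]++ -> VV[2]=[0, 0, 1], msg_vec=[0, 0, 1]; VV[1]=max(VV[1],msg_vec) then VV[1][1]++ -> VV[1]=[0, 1, 1]
Event 2: SEND 2->1: VV[2][2]++ -> VV[2]=[0, 0, 2], msg_vec=[0, 0, 2]; VV[1]=max(VV[1],msg_vec) then VV[1][1]++ -> VV[1]=[0, 2, 2]
Event 3: SEND 0->2: VV[0][0]++ -> VV[0]=[1, 0, 0], msg_vec=[1, 0, 0]; VV[2]=max(VV[2],msg_vec) then VV[2][2]++ -> VV[2]=[1, 0, 3]
Event 4: LOCAL 1: VV[1][1]++ -> VV[1]=[0, 3, 2]
Event 5: LOCAL 2: VV[2][2]++ -> VV[2]=[1, 0, 4]
Final vectors: VV[0]=[1, 0, 0]; VV[1]=[0, 3, 2]; VV[2]=[1, 0, 4]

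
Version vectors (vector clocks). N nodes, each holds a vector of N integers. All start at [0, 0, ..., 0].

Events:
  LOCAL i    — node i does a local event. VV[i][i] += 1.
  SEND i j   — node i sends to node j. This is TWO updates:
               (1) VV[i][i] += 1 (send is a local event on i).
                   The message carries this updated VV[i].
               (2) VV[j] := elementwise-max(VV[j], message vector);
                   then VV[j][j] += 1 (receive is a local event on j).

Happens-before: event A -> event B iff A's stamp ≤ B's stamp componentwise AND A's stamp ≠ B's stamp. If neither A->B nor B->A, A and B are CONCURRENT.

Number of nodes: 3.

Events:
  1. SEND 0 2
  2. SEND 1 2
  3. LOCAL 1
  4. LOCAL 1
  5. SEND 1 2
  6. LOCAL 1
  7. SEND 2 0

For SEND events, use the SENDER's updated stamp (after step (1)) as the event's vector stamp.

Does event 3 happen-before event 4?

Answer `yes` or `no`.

Answer: yes

Derivation:
Initial: VV[0]=[0, 0, 0]
Initial: VV[1]=[0, 0, 0]
Initial: VV[2]=[0, 0, 0]
Event 1: SEND 0->2: VV[0][0]++ -> VV[0]=[1, 0, 0], msg_vec=[1, 0, 0]; VV[2]=max(VV[2],msg_vec) then VV[2][2]++ -> VV[2]=[1, 0, 1]
Event 2: SEND 1->2: VV[1][1]++ -> VV[1]=[0, 1, 0], msg_vec=[0, 1, 0]; VV[2]=max(VV[2],msg_vec) then VV[2][2]++ -> VV[2]=[1, 1, 2]
Event 3: LOCAL 1: VV[1][1]++ -> VV[1]=[0, 2, 0]
Event 4: LOCAL 1: VV[1][1]++ -> VV[1]=[0, 3, 0]
Event 5: SEND 1->2: VV[1][1]++ -> VV[1]=[0, 4, 0], msg_vec=[0, 4, 0]; VV[2]=max(VV[2],msg_vec) then VV[2][2]++ -> VV[2]=[1, 4, 3]
Event 6: LOCAL 1: VV[1][1]++ -> VV[1]=[0, 5, 0]
Event 7: SEND 2->0: VV[2][2]++ -> VV[2]=[1, 4, 4], msg_vec=[1, 4, 4]; VV[0]=max(VV[0],msg_vec) then VV[0][0]++ -> VV[0]=[2, 4, 4]
Event 3 stamp: [0, 2, 0]
Event 4 stamp: [0, 3, 0]
[0, 2, 0] <= [0, 3, 0]? True. Equal? False. Happens-before: True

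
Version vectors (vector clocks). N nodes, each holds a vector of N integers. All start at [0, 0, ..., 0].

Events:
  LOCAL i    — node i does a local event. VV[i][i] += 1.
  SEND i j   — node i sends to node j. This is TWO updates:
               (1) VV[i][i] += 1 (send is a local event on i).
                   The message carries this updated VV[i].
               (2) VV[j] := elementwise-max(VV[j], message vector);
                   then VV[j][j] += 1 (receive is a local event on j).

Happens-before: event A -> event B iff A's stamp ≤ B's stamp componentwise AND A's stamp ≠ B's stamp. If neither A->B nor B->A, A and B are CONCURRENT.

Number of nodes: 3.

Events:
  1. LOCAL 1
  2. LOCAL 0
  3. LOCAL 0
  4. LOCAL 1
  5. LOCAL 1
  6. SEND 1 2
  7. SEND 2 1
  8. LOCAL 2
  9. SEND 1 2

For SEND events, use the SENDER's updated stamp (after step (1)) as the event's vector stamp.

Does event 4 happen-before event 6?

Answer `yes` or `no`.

Answer: yes

Derivation:
Initial: VV[0]=[0, 0, 0]
Initial: VV[1]=[0, 0, 0]
Initial: VV[2]=[0, 0, 0]
Event 1: LOCAL 1: VV[1][1]++ -> VV[1]=[0, 1, 0]
Event 2: LOCAL 0: VV[0][0]++ -> VV[0]=[1, 0, 0]
Event 3: LOCAL 0: VV[0][0]++ -> VV[0]=[2, 0, 0]
Event 4: LOCAL 1: VV[1][1]++ -> VV[1]=[0, 2, 0]
Event 5: LOCAL 1: VV[1][1]++ -> VV[1]=[0, 3, 0]
Event 6: SEND 1->2: VV[1][1]++ -> VV[1]=[0, 4, 0], msg_vec=[0, 4, 0]; VV[2]=max(VV[2],msg_vec) then VV[2][2]++ -> VV[2]=[0, 4, 1]
Event 7: SEND 2->1: VV[2][2]++ -> VV[2]=[0, 4, 2], msg_vec=[0, 4, 2]; VV[1]=max(VV[1],msg_vec) then VV[1][1]++ -> VV[1]=[0, 5, 2]
Event 8: LOCAL 2: VV[2][2]++ -> VV[2]=[0, 4, 3]
Event 9: SEND 1->2: VV[1][1]++ -> VV[1]=[0, 6, 2], msg_vec=[0, 6, 2]; VV[2]=max(VV[2],msg_vec) then VV[2][2]++ -> VV[2]=[0, 6, 4]
Event 4 stamp: [0, 2, 0]
Event 6 stamp: [0, 4, 0]
[0, 2, 0] <= [0, 4, 0]? True. Equal? False. Happens-before: True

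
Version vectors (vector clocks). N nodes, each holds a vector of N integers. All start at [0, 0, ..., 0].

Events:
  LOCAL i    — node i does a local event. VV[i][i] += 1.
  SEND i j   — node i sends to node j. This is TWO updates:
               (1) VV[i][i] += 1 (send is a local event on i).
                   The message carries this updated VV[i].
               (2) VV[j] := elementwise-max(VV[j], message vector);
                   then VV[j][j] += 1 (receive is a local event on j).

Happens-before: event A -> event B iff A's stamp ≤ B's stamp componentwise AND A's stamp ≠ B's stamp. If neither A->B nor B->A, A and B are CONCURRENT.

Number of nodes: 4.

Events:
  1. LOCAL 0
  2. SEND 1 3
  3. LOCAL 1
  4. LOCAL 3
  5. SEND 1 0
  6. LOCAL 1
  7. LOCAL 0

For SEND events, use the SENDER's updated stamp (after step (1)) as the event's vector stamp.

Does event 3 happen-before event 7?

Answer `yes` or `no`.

Initial: VV[0]=[0, 0, 0, 0]
Initial: VV[1]=[0, 0, 0, 0]
Initial: VV[2]=[0, 0, 0, 0]
Initial: VV[3]=[0, 0, 0, 0]
Event 1: LOCAL 0: VV[0][0]++ -> VV[0]=[1, 0, 0, 0]
Event 2: SEND 1->3: VV[1][1]++ -> VV[1]=[0, 1, 0, 0], msg_vec=[0, 1, 0, 0]; VV[3]=max(VV[3],msg_vec) then VV[3][3]++ -> VV[3]=[0, 1, 0, 1]
Event 3: LOCAL 1: VV[1][1]++ -> VV[1]=[0, 2, 0, 0]
Event 4: LOCAL 3: VV[3][3]++ -> VV[3]=[0, 1, 0, 2]
Event 5: SEND 1->0: VV[1][1]++ -> VV[1]=[0, 3, 0, 0], msg_vec=[0, 3, 0, 0]; VV[0]=max(VV[0],msg_vec) then VV[0][0]++ -> VV[0]=[2, 3, 0, 0]
Event 6: LOCAL 1: VV[1][1]++ -> VV[1]=[0, 4, 0, 0]
Event 7: LOCAL 0: VV[0][0]++ -> VV[0]=[3, 3, 0, 0]
Event 3 stamp: [0, 2, 0, 0]
Event 7 stamp: [3, 3, 0, 0]
[0, 2, 0, 0] <= [3, 3, 0, 0]? True. Equal? False. Happens-before: True

Answer: yes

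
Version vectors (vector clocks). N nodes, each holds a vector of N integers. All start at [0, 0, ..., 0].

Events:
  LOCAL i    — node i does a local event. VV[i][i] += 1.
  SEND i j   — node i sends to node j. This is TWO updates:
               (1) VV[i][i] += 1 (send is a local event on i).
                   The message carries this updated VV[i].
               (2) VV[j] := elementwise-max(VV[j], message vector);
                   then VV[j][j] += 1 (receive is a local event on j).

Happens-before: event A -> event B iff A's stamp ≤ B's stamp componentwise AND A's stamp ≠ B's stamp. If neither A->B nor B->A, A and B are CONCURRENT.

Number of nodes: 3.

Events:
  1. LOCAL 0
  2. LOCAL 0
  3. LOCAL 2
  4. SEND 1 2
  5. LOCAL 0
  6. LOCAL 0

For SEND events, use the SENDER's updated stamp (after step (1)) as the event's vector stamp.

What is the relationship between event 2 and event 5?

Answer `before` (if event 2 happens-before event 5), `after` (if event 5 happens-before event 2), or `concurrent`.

Initial: VV[0]=[0, 0, 0]
Initial: VV[1]=[0, 0, 0]
Initial: VV[2]=[0, 0, 0]
Event 1: LOCAL 0: VV[0][0]++ -> VV[0]=[1, 0, 0]
Event 2: LOCAL 0: VV[0][0]++ -> VV[0]=[2, 0, 0]
Event 3: LOCAL 2: VV[2][2]++ -> VV[2]=[0, 0, 1]
Event 4: SEND 1->2: VV[1][1]++ -> VV[1]=[0, 1, 0], msg_vec=[0, 1, 0]; VV[2]=max(VV[2],msg_vec) then VV[2][2]++ -> VV[2]=[0, 1, 2]
Event 5: LOCAL 0: VV[0][0]++ -> VV[0]=[3, 0, 0]
Event 6: LOCAL 0: VV[0][0]++ -> VV[0]=[4, 0, 0]
Event 2 stamp: [2, 0, 0]
Event 5 stamp: [3, 0, 0]
[2, 0, 0] <= [3, 0, 0]? True
[3, 0, 0] <= [2, 0, 0]? False
Relation: before

Answer: before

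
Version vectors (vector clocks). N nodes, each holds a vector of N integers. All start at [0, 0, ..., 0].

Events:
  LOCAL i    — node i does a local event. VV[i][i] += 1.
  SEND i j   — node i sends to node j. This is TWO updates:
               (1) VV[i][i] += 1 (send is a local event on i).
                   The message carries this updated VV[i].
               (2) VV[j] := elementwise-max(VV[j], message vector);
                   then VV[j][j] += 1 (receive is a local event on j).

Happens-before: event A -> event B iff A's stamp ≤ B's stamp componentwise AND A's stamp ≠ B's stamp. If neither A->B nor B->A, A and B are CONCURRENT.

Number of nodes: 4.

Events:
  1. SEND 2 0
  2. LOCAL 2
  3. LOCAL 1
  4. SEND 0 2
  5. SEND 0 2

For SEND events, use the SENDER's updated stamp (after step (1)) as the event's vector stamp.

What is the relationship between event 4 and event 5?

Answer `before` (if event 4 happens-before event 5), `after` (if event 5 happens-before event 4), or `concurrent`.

Answer: before

Derivation:
Initial: VV[0]=[0, 0, 0, 0]
Initial: VV[1]=[0, 0, 0, 0]
Initial: VV[2]=[0, 0, 0, 0]
Initial: VV[3]=[0, 0, 0, 0]
Event 1: SEND 2->0: VV[2][2]++ -> VV[2]=[0, 0, 1, 0], msg_vec=[0, 0, 1, 0]; VV[0]=max(VV[0],msg_vec) then VV[0][0]++ -> VV[0]=[1, 0, 1, 0]
Event 2: LOCAL 2: VV[2][2]++ -> VV[2]=[0, 0, 2, 0]
Event 3: LOCAL 1: VV[1][1]++ -> VV[1]=[0, 1, 0, 0]
Event 4: SEND 0->2: VV[0][0]++ -> VV[0]=[2, 0, 1, 0], msg_vec=[2, 0, 1, 0]; VV[2]=max(VV[2],msg_vec) then VV[2][2]++ -> VV[2]=[2, 0, 3, 0]
Event 5: SEND 0->2: VV[0][0]++ -> VV[0]=[3, 0, 1, 0], msg_vec=[3, 0, 1, 0]; VV[2]=max(VV[2],msg_vec) then VV[2][2]++ -> VV[2]=[3, 0, 4, 0]
Event 4 stamp: [2, 0, 1, 0]
Event 5 stamp: [3, 0, 1, 0]
[2, 0, 1, 0] <= [3, 0, 1, 0]? True
[3, 0, 1, 0] <= [2, 0, 1, 0]? False
Relation: before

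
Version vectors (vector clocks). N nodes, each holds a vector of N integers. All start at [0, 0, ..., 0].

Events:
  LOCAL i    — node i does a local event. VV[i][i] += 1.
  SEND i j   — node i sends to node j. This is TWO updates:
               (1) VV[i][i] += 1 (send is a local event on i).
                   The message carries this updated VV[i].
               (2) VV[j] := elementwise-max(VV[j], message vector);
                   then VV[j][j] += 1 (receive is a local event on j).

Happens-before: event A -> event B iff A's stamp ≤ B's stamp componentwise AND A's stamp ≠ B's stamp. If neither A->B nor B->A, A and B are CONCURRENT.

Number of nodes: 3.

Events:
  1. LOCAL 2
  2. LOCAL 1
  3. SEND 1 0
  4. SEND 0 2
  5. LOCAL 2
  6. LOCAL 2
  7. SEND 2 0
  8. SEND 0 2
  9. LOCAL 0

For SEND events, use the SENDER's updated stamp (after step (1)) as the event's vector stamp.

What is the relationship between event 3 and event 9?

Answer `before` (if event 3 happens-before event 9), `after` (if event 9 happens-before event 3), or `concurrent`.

Answer: before

Derivation:
Initial: VV[0]=[0, 0, 0]
Initial: VV[1]=[0, 0, 0]
Initial: VV[2]=[0, 0, 0]
Event 1: LOCAL 2: VV[2][2]++ -> VV[2]=[0, 0, 1]
Event 2: LOCAL 1: VV[1][1]++ -> VV[1]=[0, 1, 0]
Event 3: SEND 1->0: VV[1][1]++ -> VV[1]=[0, 2, 0], msg_vec=[0, 2, 0]; VV[0]=max(VV[0],msg_vec) then VV[0][0]++ -> VV[0]=[1, 2, 0]
Event 4: SEND 0->2: VV[0][0]++ -> VV[0]=[2, 2, 0], msg_vec=[2, 2, 0]; VV[2]=max(VV[2],msg_vec) then VV[2][2]++ -> VV[2]=[2, 2, 2]
Event 5: LOCAL 2: VV[2][2]++ -> VV[2]=[2, 2, 3]
Event 6: LOCAL 2: VV[2][2]++ -> VV[2]=[2, 2, 4]
Event 7: SEND 2->0: VV[2][2]++ -> VV[2]=[2, 2, 5], msg_vec=[2, 2, 5]; VV[0]=max(VV[0],msg_vec) then VV[0][0]++ -> VV[0]=[3, 2, 5]
Event 8: SEND 0->2: VV[0][0]++ -> VV[0]=[4, 2, 5], msg_vec=[4, 2, 5]; VV[2]=max(VV[2],msg_vec) then VV[2][2]++ -> VV[2]=[4, 2, 6]
Event 9: LOCAL 0: VV[0][0]++ -> VV[0]=[5, 2, 5]
Event 3 stamp: [0, 2, 0]
Event 9 stamp: [5, 2, 5]
[0, 2, 0] <= [5, 2, 5]? True
[5, 2, 5] <= [0, 2, 0]? False
Relation: before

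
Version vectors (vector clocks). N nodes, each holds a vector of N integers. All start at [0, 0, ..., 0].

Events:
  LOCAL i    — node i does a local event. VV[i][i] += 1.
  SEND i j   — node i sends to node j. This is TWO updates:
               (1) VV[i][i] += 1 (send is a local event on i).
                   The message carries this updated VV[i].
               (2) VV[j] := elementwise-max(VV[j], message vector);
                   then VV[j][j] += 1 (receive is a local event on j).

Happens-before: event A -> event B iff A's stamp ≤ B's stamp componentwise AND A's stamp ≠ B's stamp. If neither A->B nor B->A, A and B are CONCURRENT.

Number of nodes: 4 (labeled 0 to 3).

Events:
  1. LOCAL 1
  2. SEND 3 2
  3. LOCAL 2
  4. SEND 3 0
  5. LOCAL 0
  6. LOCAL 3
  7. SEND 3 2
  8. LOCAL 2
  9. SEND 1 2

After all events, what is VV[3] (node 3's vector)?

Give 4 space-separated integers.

Answer: 0 0 0 4

Derivation:
Initial: VV[0]=[0, 0, 0, 0]
Initial: VV[1]=[0, 0, 0, 0]
Initial: VV[2]=[0, 0, 0, 0]
Initial: VV[3]=[0, 0, 0, 0]
Event 1: LOCAL 1: VV[1][1]++ -> VV[1]=[0, 1, 0, 0]
Event 2: SEND 3->2: VV[3][3]++ -> VV[3]=[0, 0, 0, 1], msg_vec=[0, 0, 0, 1]; VV[2]=max(VV[2],msg_vec) then VV[2][2]++ -> VV[2]=[0, 0, 1, 1]
Event 3: LOCAL 2: VV[2][2]++ -> VV[2]=[0, 0, 2, 1]
Event 4: SEND 3->0: VV[3][3]++ -> VV[3]=[0, 0, 0, 2], msg_vec=[0, 0, 0, 2]; VV[0]=max(VV[0],msg_vec) then VV[0][0]++ -> VV[0]=[1, 0, 0, 2]
Event 5: LOCAL 0: VV[0][0]++ -> VV[0]=[2, 0, 0, 2]
Event 6: LOCAL 3: VV[3][3]++ -> VV[3]=[0, 0, 0, 3]
Event 7: SEND 3->2: VV[3][3]++ -> VV[3]=[0, 0, 0, 4], msg_vec=[0, 0, 0, 4]; VV[2]=max(VV[2],msg_vec) then VV[2][2]++ -> VV[2]=[0, 0, 3, 4]
Event 8: LOCAL 2: VV[2][2]++ -> VV[2]=[0, 0, 4, 4]
Event 9: SEND 1->2: VV[1][1]++ -> VV[1]=[0, 2, 0, 0], msg_vec=[0, 2, 0, 0]; VV[2]=max(VV[2],msg_vec) then VV[2][2]++ -> VV[2]=[0, 2, 5, 4]
Final vectors: VV[0]=[2, 0, 0, 2]; VV[1]=[0, 2, 0, 0]; VV[2]=[0, 2, 5, 4]; VV[3]=[0, 0, 0, 4]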